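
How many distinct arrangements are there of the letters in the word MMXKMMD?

The 7 letters of MMXKMMD have repeats: M appearing 4 times.
The number of distinct arrangements is 7!/(4!) = 5040/24 = 210.

210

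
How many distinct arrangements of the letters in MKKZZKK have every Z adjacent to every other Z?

Treat the 2 copies of Z as a single block. The multiset to arrange is then {ZZ, K, K, K, K, M}, 6 items in all.
That gives (6)!/(4!) = 30 arrangements.

30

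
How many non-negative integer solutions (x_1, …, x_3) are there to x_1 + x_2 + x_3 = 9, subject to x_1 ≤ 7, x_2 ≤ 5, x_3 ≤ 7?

Ignoring the caps, the number of non-negative solutions to x_1+…+x_3 = 9 is C(11,2) = 55.
Subtract solutions that violate a single cap (substitute x_i' = x_i − (cap_i+1)): x_1 ≥ 8 gives C(3,2) = 3; x_2 ≥ 6 gives C(5,2) = 10; x_3 ≥ 8 gives C(3,2) = 3. Together 16.
No two caps can be exceeded simultaneously, so the pair terms are all 0.
By inclusion–exclusion the count is 55 − 16 + 0 = 39.

39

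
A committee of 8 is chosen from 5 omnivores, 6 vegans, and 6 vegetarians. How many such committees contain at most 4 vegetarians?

23265

Split by how many vegetarians are chosen (0 through 4).
Sum: C(6,0)·C(11,8) + C(6,1)·C(11,7) + C(6,2)·C(11,6) + C(6,3)·C(11,5) + C(6,4)·C(11,4) = 165 + 1980 + 6930 + 9240 + 4950 = 23265.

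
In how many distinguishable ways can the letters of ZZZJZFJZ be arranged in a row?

168

The 8 letters of ZZZJZFJZ have repeats: J appearing twice and Z appearing 5 times.
Dividing 8! = 40320 by 5!·2! = 240 for the repeated letters gives 168.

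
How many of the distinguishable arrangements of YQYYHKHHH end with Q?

Fix Q in the last position and arrange the remaining 8 letters.
Those 8 letters have H appearing 4 times and Y appearing 3 times, giving (8)!/(4!·3!) = 280.

280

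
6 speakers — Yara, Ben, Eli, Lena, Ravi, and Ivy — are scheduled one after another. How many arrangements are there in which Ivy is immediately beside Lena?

Place the 4 others and the Ivy-Lena pair as 5 objects in a line; the pair has 2 internal arrangements.
That gives 2 × 5! = 2 × 120 = 240.

240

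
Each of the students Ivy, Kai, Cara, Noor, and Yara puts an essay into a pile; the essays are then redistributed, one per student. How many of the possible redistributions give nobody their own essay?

This is the derangement count D_5: permutations of 5 items with no fixed point.
By inclusion–exclusion this is Σ_{j=0}^{5} (−1)^j C(5,j)·(5−j)!.
Computing: 120 − 120 + 60 − 20 + 5 − 1 = 44.

44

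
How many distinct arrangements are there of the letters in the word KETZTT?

The 6 letters of KETZTT have repeats: T appearing 3 times.
Dividing 6! = 720 by 3! = 6 for the repeated letters gives 120.

120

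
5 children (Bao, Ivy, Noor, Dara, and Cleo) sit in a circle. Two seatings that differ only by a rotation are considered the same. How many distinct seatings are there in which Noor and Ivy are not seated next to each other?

Without the restriction there are (4)! = 24 seatings.
Seatings with Noor beside Ivy: treat them as a block with 2 internal orders, giving 2 × (3)! = 12.
Subtracting, 24 − 12 = 12.

12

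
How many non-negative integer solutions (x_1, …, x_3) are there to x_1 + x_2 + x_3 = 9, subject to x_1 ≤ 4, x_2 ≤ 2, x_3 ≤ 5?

By stars and bars, unrestricted non-negative solutions to x_1+…+x_3 = 9 number C(9+2,2) = 55.
Subtract solutions that violate a single cap (substitute x_i' = x_i − (cap_i+1)): x_1 ≥ 5 gives C(6,2) = 15; x_2 ≥ 3 gives C(8,2) = 28; x_3 ≥ 6 gives C(5,2) = 10. Together 53.
Add back pairs where two caps are both exceeded: 3 + 0 + 1 = 4.
By inclusion–exclusion the count is 55 − 53 + 4 = 6.

6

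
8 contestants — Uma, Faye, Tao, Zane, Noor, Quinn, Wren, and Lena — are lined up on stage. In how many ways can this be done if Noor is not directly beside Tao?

Of the 8! = 40320 arrangements, those with Noor and Tao adjacent number 2 × 7! = 10080 (treat the pair as a block with 2 internal orders).
So 40320 − 10080 = 30240 arrangements keep them apart.

30240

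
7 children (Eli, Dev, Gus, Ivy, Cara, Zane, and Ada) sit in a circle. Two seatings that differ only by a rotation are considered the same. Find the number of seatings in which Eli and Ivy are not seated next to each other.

480

Without the restriction there are (6)! = 720 seatings.
Seatings with Eli beside Ivy: treat them as a block with 2 internal orders, giving 2 × (5)! = 240.
Subtracting, 720 − 240 = 480.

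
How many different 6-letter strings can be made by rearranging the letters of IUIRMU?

180

The 6 letters of IUIRMU have repeats: I appearing twice and U appearing twice.
The number of distinct arrangements is 6!/(2!·2!) = 720/4 = 180.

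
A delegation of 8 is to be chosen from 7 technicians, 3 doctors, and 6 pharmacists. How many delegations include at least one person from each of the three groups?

Unrestricted: C(16,8) = 12870 ways to pick any 8 of the 16.
Selections missing a whole group: no technicians → C(9,8) = 9; no doctors → C(13,8) = 1287; no pharmacists → C(10,8) = 45.
Add back selections omitting two groups (i.e. drawn from a single group): C(7,8) + C(3,8) + C(6,8) = 0.
By inclusion–exclusion: 12870 − 1341 + 0 = 11529.

11529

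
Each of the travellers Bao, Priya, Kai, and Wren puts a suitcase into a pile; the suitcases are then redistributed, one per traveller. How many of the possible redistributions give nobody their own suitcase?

9

Count assignments avoiding every fixed point. For any j of the 4 travellers fixed to their own suitcase, the other 4−j can be arranged in (4−j)! ways.
By inclusion–exclusion this is Σ_{j=0}^{4} (−1)^j C(4,j)·(4−j)!.
Computing: 24 − 24 + 12 − 4 + 1 = 9.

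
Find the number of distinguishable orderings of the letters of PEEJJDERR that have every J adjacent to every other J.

3360

Treat the 2 copies of J as a single block. The multiset to arrange is then {JJ, D, E, E, E, P, R, R}, 8 items in all.
That gives (8)!/(3!·2!) = 3360 arrangements.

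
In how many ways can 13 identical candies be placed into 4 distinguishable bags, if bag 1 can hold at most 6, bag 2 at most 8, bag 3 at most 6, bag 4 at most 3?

158

Without the upper bounds there are C(16,3) = 560 ways to split 13 among 4 bags.
Subtract solutions that violate a single cap (substitute x_i' = x_i − (cap_i+1)): x_1 ≥ 7 gives C(9,3) = 84; x_2 ≥ 9 gives C(7,3) = 35; x_3 ≥ 7 gives C(9,3) = 84; x_4 ≥ 4 gives C(12,3) = 220. Together 423.
Add back pairs where two caps are both exceeded: 0 + 0 + 10 + 0 + 1 + 10 = 21.
By inclusion–exclusion the count is 560 − 423 + 21 = 158.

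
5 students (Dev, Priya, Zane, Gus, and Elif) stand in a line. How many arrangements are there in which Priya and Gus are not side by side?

There are 5! = 120 arrangements in all. If Priya and Gus are adjacent, merging them into one block gives 2·(4)! = 48 arrangements.
Complementary counting: 120 − 48 = 72.

72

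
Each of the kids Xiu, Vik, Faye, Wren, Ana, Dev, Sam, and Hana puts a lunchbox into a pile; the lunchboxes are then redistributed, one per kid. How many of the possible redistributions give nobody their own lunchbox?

Let Aᵢ be the assignments in which kid i gets their own lunchbox. We want the size of the complement of A₁∪…∪A_8.
By inclusion–exclusion this is Σ_{j=0}^{8} (−1)^j C(8,j)·(8−j)!.
Computing: 40320 − 40320 + 20160 − 6720 + 1680 − 336 + 56 − 8 + 1 = 14833.

14833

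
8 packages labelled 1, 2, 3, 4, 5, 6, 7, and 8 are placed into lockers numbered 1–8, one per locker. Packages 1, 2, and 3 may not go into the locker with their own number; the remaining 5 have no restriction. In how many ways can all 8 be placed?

27240

Let Aᵢ (for i ∈ {1, 2, 3}) be the placements that put package i in its forbidden locker. Any j of these fix j positions, leaving (8−j)! ways to fill the rest, and there are C(3,j) ways to pick which j.
By inclusion–exclusion, the number of valid placements is Σ_{j=0}^{3} (−1)^j C(3,j)·(8−j)!.
Computing: 40320 − 15120 + 2160 − 120 = 27240.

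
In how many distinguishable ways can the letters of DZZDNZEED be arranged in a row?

Letter multiplicities in DZZDNZEED: D×3, E×2, N×1, Z×3.
So there are 9! / (3!·3!·2!) = 5040 distinguishable arrangements.

5040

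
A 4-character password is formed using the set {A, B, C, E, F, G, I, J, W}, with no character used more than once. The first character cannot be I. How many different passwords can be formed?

The first character has 9−1 = 8 choices (anything except I).
The remaining 3 characters are filled from the other 8 symbols without repetition: 8 × 7 × 6 = 336.
Total: 8 × 336 = 2688.

2688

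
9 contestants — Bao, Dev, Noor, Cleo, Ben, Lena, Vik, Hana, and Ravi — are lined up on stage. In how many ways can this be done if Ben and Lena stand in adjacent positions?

80640

Glue Ben and Lena into one block (2 internal orders), leaving 8 units to arrange in a row.
So the count is 2·(8)! = 80640.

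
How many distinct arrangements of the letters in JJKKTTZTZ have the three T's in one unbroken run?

Treat the 3 copies of T as a single block. The multiset to arrange is then {TTT, J, J, K, K, Z, Z}, 7 items in all.
That gives (7)!/(2!·2!·2!) = 630 arrangements.

630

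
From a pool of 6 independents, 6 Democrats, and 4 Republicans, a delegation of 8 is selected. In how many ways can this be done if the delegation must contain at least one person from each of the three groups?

12285

With no constraint there are C(16,8) = 12870 possible selections.
Selections missing a whole group: no independents → C(10,8) = 45; no Democrats → C(10,8) = 45; no Republicans → C(12,8) = 495.
Add back selections omitting two groups (i.e. drawn from a single group): C(6,8) + C(6,8) + C(4,8) = 0.
By inclusion–exclusion: 12870 − 585 + 0 = 12285.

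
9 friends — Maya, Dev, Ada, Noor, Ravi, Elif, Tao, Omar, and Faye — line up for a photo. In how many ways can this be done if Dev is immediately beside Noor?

Place the 7 others and the Dev-Noor pair as 8 objects in a line; the pair has 2 internal arrangements.
So the count is 2·(8)! = 80640.

80640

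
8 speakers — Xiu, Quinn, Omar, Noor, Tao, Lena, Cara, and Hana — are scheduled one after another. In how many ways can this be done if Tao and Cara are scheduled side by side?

10080

Treat {Tao, Cara} as a single unit. There are 7 units to order, and the pair itself can be ordered 2 ways.
That gives 2 × 7! = 2 × 5040 = 10080.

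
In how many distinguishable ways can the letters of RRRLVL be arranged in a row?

The 6 letters of RRRLVL have repeats: L appearing twice and R appearing 3 times.
Dividing 6! = 720 by 3!·2! = 12 for the repeated letters gives 60.

60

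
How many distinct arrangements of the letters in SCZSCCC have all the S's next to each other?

30

Treat the 2 copies of S as a single block. The multiset to arrange is then {SS, C, C, C, C, Z}, 6 items in all.
That gives (6)!/(4!) = 30 arrangements.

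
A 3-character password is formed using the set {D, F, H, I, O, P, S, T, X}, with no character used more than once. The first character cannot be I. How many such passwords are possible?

448

The first character has 9−1 = 8 choices (anything except I).
The remaining 2 characters are filled from the other 8 symbols without repetition: 8 × 7 = 56.
Total: 8 × 56 = 448.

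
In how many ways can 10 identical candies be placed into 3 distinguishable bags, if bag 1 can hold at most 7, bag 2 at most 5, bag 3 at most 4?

24

By stars and bars, unrestricted non-negative solutions to x_1+…+x_3 = 10 number C(10+2,2) = 66.
Subtract solutions that violate a single cap (substitute x_i' = x_i − (cap_i+1)): x_1 ≥ 8 gives C(4,2) = 6; x_2 ≥ 6 gives C(6,2) = 15; x_3 ≥ 5 gives C(7,2) = 21. Together 42.
No two caps can be exceeded simultaneously, so the pair terms are all 0.
By inclusion–exclusion the count is 66 − 42 + 0 = 24.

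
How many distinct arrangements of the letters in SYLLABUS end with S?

Fix S in the last position and arrange the remaining 7 letters.
Those 7 letters have L appearing twice, giving (7)!/(2!) = 2520.

2520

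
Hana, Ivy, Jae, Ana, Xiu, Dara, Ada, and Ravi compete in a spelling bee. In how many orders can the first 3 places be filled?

There are 8 choices for 1st place, 7 for 2nd, and 6 for 3rd.
That gives 8 × 7 × 6 = 336.

336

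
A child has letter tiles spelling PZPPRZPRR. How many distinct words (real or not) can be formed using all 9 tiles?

The 9 letters of PZPPRZPRR have repeats: P appearing 4 times, R appearing 3 times, and Z appearing twice.
Dividing 9! = 362880 by 4!·3!·2! = 288 for the repeated letters gives 1260.

1260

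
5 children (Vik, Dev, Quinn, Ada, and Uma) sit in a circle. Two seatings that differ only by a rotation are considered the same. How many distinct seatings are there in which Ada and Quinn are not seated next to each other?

All circular seatings of 5 people number (4)! = 24.
Seatings with Ada beside Quinn: treat them as a block with 2 internal orders, giving 2 × (3)! = 12.
Subtracting, 24 − 12 = 12.

12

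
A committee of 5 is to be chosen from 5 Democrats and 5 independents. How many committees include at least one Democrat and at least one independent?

Unrestricted: C(10,5) = 252 ways to pick any 5 of the 10.
Subtract selections that omit an entire group: no Democrats → C(5,5) = 1; no independents → C(5,5) = 1.
Both groups omitted at once is impossible, so 252 − 2 = 250.

250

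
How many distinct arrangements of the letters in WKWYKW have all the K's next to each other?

Treat the 2 copies of K as a single block. The multiset to arrange is then {KK, W, W, W, Y}, 5 items in all.
That gives (5)!/(3!) = 20 arrangements.

20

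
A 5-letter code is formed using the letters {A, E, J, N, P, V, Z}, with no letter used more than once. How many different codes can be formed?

2520

Choose and order 5 of the 7 symbols: the first letter has 7 options, the next 6, and so on down to 3.
7 × 6 × 5 × 4 × 3 = 2520.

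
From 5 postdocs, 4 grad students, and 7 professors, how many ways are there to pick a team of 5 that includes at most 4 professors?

Split by how many professors are chosen (0 through 4).
Sum: C(7,0)·C(9,5) + C(7,1)·C(9,4) + C(7,2)·C(9,3) + C(7,3)·C(9,2) + C(7,4)·C(9,1) = 126 + 882 + 1764 + 1260 + 315 = 4347.

4347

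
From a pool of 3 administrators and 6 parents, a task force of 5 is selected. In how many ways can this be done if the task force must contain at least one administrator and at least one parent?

With no constraint there are C(9,5) = 126 possible selections.
Subtract selections that omit an entire group: no administrators → C(6,5) = 6; no parents → C(3,5) = 0.
Both groups omitted at once is impossible, so 126 − 6 = 120.

120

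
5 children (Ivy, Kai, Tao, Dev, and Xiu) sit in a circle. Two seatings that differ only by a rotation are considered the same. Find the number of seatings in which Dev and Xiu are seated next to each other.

Treat {Dev, Xiu} as one unit (2 internal orders) and seat the resulting 4 units around the table: (3)! circular arrangements.
So 2 × (3)! = 2 × 6 = 12.

12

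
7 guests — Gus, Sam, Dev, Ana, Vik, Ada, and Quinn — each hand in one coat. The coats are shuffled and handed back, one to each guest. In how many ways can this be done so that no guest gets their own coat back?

1854

Let Aᵢ be the assignments in which guest i gets their own coat. We want the size of the complement of A₁∪…∪A_7.
By inclusion–exclusion this is Σ_{j=0}^{7} (−1)^j C(7,j)·(7−j)!.
Computing: 5040 − 5040 + 2520 − 840 + 210 − 42 + 7 − 1 = 1854.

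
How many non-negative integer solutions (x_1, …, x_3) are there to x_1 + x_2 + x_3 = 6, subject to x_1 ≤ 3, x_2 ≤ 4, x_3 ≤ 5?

18

By stars and bars, unrestricted non-negative solutions to x_1+…+x_3 = 6 number C(6+2,2) = 28.
Subtract solutions that violate a single cap (substitute x_i' = x_i − (cap_i+1)): x_1 ≥ 4 gives C(4,2) = 6; x_2 ≥ 5 gives C(3,2) = 3; x_3 ≥ 6 gives C(2,2) = 1. Together 10.
No two caps can be exceeded simultaneously, so the pair terms are all 0.
By inclusion–exclusion the count is 28 − 10 + 0 = 18.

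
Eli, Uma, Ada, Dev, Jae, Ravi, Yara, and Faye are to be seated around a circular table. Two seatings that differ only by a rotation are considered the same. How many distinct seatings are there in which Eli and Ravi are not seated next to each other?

All circular seatings of 8 people number (7)! = 5040.
Those with Eli next to Ravi: fuse the pair into one unit and seat 7 units around a circle — 2·(6)! = 1440.
Subtracting, 5040 − 1440 = 3600.

3600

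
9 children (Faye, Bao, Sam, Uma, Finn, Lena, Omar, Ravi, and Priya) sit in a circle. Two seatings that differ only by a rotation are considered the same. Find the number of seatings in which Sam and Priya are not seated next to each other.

All circular seatings of 9 people number (8)! = 40320.
Those with Sam next to Priya: fuse the pair into one unit and seat 8 units around a circle — 2·(7)! = 10080.
Subtracting, 40320 − 10080 = 30240.

30240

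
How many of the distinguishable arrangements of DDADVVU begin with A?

60

Fix A in the first position and arrange the remaining 6 letters.
Those 6 letters have D appearing 3 times and V appearing twice, giving (6)!/(3!·2!) = 60.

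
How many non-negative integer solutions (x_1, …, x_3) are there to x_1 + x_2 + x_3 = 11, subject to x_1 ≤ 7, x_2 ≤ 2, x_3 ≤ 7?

15

Ignoring the caps, the number of non-negative solutions to x_1+…+x_3 = 11 is C(13,2) = 78.
Subtract solutions that violate a single cap (substitute x_i' = x_i − (cap_i+1)): x_1 ≥ 8 gives C(5,2) = 10; x_2 ≥ 3 gives C(10,2) = 45; x_3 ≥ 8 gives C(5,2) = 10. Together 65.
Add back pairs where two caps are both exceeded: 1 + 0 + 1 = 2.
By inclusion–exclusion the count is 78 − 65 + 2 = 15.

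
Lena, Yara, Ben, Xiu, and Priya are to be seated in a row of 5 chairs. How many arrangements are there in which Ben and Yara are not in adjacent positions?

Of the 5! = 120 arrangements, those with Ben and Yara adjacent number 2 × 4! = 48 (treat the pair as a block with 2 internal orders).
Complementary counting: 120 − 48 = 72.

72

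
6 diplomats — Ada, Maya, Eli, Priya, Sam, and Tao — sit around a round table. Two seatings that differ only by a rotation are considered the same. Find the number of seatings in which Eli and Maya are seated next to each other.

Glue Eli and Maya into a block (2 internal orders). Seating 5 units around a circle gives (4)! arrangements.
So 2 × (4)! = 2 × 24 = 48.

48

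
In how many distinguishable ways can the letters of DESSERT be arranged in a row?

1260

DESSERT has 7 letters with E appearing twice and S appearing twice.
So there are 7! / (2!·2!) = 1260 distinguishable arrangements.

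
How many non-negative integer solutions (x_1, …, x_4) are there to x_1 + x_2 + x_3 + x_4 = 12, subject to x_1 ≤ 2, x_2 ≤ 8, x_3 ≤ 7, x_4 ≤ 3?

Without the upper bounds there are C(15,3) = 455 ways to split 12 among 4 variables.
Subtract solutions that violate a single cap (substitute x_i' = x_i − (cap_i+1)): x_1 ≥ 3 gives C(12,3) = 220; x_2 ≥ 9 gives C(6,3) = 20; x_3 ≥ 8 gives C(7,3) = 35; x_4 ≥ 4 gives C(11,3) = 165. Together 440.
Add back pairs where two caps are both exceeded: 1 + 4 + 56 + 0 + 0 + 1 = 62.
By inclusion–exclusion the count is 455 − 440 + 62 = 77.

77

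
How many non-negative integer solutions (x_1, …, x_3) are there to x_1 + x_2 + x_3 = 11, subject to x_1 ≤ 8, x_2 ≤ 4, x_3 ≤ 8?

38

By stars and bars, unrestricted non-negative solutions to x_1+…+x_3 = 11 number C(11+2,2) = 78.
Subtract solutions that violate a single cap (substitute x_i' = x_i − (cap_i+1)): x_1 ≥ 9 gives C(4,2) = 6; x_2 ≥ 5 gives C(8,2) = 28; x_3 ≥ 9 gives C(4,2) = 6. Together 40.
No two caps can be exceeded simultaneously, so the pair terms are all 0.
By inclusion–exclusion the count is 78 − 40 + 0 = 38.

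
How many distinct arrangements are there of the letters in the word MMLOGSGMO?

15120

The 9 letters of MMLOGSGMO have repeats: G appearing twice, M appearing 3 times, and O appearing twice.
Dividing 9! = 362880 by 3!·2!·2! = 24 for the repeated letters gives 15120.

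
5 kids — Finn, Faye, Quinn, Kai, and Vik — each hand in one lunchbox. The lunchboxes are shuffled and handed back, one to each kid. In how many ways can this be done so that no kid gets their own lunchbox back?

This is the derangement count D_5: permutations of 5 items with no fixed point.
By inclusion–exclusion this is Σ_{j=0}^{5} (−1)^j C(5,j)·(5−j)!.
Computing: 120 − 120 + 60 − 20 + 5 − 1 = 44.

44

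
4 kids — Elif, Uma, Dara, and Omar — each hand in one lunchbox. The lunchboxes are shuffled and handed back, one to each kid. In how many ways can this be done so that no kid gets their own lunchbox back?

9

Let Aᵢ be the assignments in which kid i gets their own lunchbox. We want the size of the complement of A₁∪…∪A_4.
By inclusion–exclusion this is Σ_{j=0}^{4} (−1)^j C(4,j)·(4−j)!.
Computing: 24 − 24 + 12 − 4 + 1 = 9.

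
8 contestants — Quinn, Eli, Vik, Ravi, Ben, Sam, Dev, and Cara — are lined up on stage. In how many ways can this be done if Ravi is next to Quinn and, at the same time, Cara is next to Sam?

2880

Treat {Ravi,Quinn} as one block (2 orders) and {Cara,Sam} as another (2 orders).
That leaves 6 units to arrange: 2 × 2 × 6! = 4 × 720 = 2880.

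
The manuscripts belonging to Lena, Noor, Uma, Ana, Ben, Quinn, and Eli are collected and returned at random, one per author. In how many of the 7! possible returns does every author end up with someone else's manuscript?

This is the derangement count D_7: permutations of 7 items with no fixed point.
By inclusion–exclusion this is Σ_{j=0}^{7} (−1)^j C(7,j)·(7−j)!.
Computing: 5040 − 5040 + 2520 − 840 + 210 − 42 + 7 − 1 = 1854.

1854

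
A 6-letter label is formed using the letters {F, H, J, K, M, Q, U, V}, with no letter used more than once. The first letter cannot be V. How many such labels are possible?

17640

The first letter has 8−1 = 7 choices (anything except V).
The remaining 5 letters are filled from the other 7 symbols without repetition: 7 × 6 × 5 × 4 × 3 = 2520.
Total: 7 × 2520 = 17640.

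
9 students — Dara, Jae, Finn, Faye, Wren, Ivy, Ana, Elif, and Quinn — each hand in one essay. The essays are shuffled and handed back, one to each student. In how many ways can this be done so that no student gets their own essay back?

133496

Count assignments avoiding every fixed point. For any j of the 9 students fixed to their own essay, the other 9−j can be arranged in (9−j)! ways.
By inclusion–exclusion this is Σ_{j=0}^{9} (−1)^j C(9,j)·(9−j)!.
Computing: 362880 − 362880 + 181440 − 60480 + 15120 − 3024 + 504 − 72 + 9 − 1 = 133496.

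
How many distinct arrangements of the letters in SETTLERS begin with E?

1260

With the first slot taken by E, it remains to arrange the other 7 letters (STTLERS).
Those 7 letters have S appearing twice and T appearing twice, giving (7)!/(2!·2!) = 1260.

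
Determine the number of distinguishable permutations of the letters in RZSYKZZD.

6720

Letter multiplicities in RZSYKZZD: D×1, K×1, R×1, S×1, Y×1, Z×3.
Dividing 8! = 40320 by 3! = 6 for the repeated letters gives 6720.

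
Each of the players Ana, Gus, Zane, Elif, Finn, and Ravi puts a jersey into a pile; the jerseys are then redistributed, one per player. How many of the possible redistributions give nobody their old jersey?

265

Let Aᵢ be the assignments in which player i gets their old jersey. We want the size of the complement of A₁∪…∪A_6.
By inclusion–exclusion this is Σ_{j=0}^{6} (−1)^j C(6,j)·(6−j)!.
Computing: 720 − 720 + 360 − 120 + 30 − 6 + 1 = 265.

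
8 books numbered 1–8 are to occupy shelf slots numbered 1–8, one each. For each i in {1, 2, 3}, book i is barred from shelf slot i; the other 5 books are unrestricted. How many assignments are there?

27240

Let Aᵢ (for i ∈ {1, 2, 3}) be the placements that put book i in its forbidden shelf slot. Any j of these fix j positions, leaving (8−j)! ways to fill the rest, and there are C(3,j) ways to pick which j.
By inclusion–exclusion, the number of valid placements is Σ_{j=0}^{3} (−1)^j C(3,j)·(8−j)!.
Computing: 40320 − 15120 + 2160 − 120 = 27240.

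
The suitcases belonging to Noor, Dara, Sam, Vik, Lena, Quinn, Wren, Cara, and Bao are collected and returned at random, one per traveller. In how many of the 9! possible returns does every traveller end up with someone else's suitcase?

133496

Count assignments avoiding every fixed point. For any j of the 9 travellers fixed to their own suitcase, the other 9−j can be arranged in (9−j)! ways.
By inclusion–exclusion this is Σ_{j=0}^{9} (−1)^j C(9,j)·(9−j)!.
Computing: 362880 − 362880 + 181440 − 60480 + 15120 − 3024 + 504 − 72 + 9 − 1 = 133496.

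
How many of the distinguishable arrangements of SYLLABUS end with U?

1260

With the last slot taken by U, it remains to arrange the other 7 letters (SYLLABS).
Those 7 letters have L appearing twice and S appearing twice, giving (7)!/(2!·2!) = 1260.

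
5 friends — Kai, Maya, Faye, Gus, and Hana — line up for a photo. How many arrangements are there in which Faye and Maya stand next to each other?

48

Place the 3 others and the Faye-Maya pair as 4 objects in a line; the pair has 2 internal arrangements.
So the count is 2·(4)! = 48.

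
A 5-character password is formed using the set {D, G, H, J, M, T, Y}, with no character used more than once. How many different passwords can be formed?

Choose and order 5 of the 7 symbols: the first character has 7 options, the next 6, and so on down to 3.
That product is 7 × 6 × 5 × 4 × 3 = 2520.

2520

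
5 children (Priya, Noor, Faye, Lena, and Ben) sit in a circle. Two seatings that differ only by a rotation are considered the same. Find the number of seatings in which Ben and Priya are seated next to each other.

12

Treat {Ben, Priya} as one unit (2 internal orders) and seat the resulting 4 units around the table: (3)! circular arrangements.
So 2 × (3)! = 2 × 6 = 12.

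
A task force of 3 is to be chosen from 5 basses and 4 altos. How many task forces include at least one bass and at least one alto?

70

With no constraint there are C(9,3) = 84 possible selections.
Selections missing a whole group: no basses → C(4,3) = 4; no altos → C(5,3) = 10.
Both groups omitted at once is impossible, so 84 − 14 = 70.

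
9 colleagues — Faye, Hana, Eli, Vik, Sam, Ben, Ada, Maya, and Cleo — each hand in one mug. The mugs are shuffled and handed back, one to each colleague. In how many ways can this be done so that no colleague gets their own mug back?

133496

Count assignments avoiding every fixed point. For any j of the 9 colleagues fixed to their own mug, the other 9−j can be arranged in (9−j)! ways.
By inclusion–exclusion this is Σ_{j=0}^{9} (−1)^j C(9,j)·(9−j)!.
Computing: 362880 − 362880 + 181440 − 60480 + 15120 − 3024 + 504 − 72 + 9 − 1 = 133496.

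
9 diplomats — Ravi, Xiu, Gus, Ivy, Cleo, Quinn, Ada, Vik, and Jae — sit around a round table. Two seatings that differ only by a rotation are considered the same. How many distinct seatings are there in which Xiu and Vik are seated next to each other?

10080

Glue Xiu and Vik into a block (2 internal orders). Seating 8 units around a circle gives (7)! arrangements.
So 2 × (7)! = 2 × 5040 = 10080.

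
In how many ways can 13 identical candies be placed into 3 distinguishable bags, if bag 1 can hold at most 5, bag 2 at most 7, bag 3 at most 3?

6

By stars and bars, unrestricted non-negative solutions to x_1+…+x_3 = 13 number C(13+2,2) = 105.
Subtract solutions that violate a single cap (substitute x_i' = x_i − (cap_i+1)): x_1 ≥ 6 gives C(9,2) = 36; x_2 ≥ 8 gives C(7,2) = 21; x_3 ≥ 4 gives C(11,2) = 55. Together 112.
Add back pairs where two caps are both exceeded: 0 + 10 + 3 = 13.
By inclusion–exclusion the count is 105 − 112 + 13 = 6.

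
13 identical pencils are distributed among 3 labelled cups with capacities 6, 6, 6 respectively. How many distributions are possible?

21

Ignoring the caps, the number of non-negative solutions to x_1+…+x_3 = 13 is C(15,2) = 105.
Subtract solutions that violate a single cap (substitute x_i' = x_i − (cap_i+1)): x_1 ≥ 7 gives C(8,2) = 28; x_2 ≥ 7 gives C(8,2) = 28; x_3 ≥ 7 gives C(8,2) = 28. Together 84.
No two caps can be exceeded simultaneously, so the pair terms are all 0.
By inclusion–exclusion the count is 105 − 84 + 0 = 21.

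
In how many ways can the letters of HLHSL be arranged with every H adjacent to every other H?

Treat the 2 copies of H as a single block. The multiset to arrange is then {HH, L, L, S}, 4 items in all.
That gives (4)!/(2!) = 12 arrangements.

12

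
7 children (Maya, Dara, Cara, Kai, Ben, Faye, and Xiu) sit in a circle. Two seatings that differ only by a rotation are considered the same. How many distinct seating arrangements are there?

Around a circle, 7 distinct people have 7!/7 = (6)! = 720 rotationally distinct seatings.

720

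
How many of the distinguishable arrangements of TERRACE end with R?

With the last slot taken by R, it remains to arrange the other 6 letters (TERACE).
Those 6 letters have E appearing twice, giving (6)!/(2!) = 360.

360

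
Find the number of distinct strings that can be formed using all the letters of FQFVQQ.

60

FQFVQQ has 6 letters with F appearing twice and Q appearing 3 times.
Dividing 6! = 720 by 3!·2! = 12 for the repeated letters gives 60.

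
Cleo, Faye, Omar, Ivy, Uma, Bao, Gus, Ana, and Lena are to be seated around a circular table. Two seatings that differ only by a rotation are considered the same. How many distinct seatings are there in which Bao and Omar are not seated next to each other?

30240

Without the restriction there are (8)! = 40320 seatings.
Those with Bao next to Omar: fuse the pair into one unit and seat 8 units around a circle — 2·(7)! = 10080.
Subtracting, 40320 − 10080 = 30240.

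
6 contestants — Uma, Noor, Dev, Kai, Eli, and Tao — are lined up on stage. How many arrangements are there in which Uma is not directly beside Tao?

There are 6! = 720 arrangements in all. If Uma and Tao are adjacent, merging them into one block gives 2·(5)! = 240 arrangements.
So 720 − 240 = 480 arrangements keep them apart.

480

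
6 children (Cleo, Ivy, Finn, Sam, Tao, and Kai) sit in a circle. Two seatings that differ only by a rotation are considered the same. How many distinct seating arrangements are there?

Fix one person's seat to break rotational symmetry; the remaining 5 people can be arranged in (5)! = 120 ways.

120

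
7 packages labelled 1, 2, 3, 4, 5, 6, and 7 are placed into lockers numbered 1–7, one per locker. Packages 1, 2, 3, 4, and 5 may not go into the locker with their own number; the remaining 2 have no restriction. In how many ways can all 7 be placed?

Let Aᵢ (for 1 ≤ i ≤ 5) be the placements that put package i in its forbidden locker. Any j of these fix j positions, leaving (7−j)! ways to fill the rest, and there are C(5,j) ways to pick which j.
By inclusion–exclusion, the number of valid placements is Σ_{j=0}^{5} (−1)^j C(5,j)·(7−j)!.
Computing: 5040 − 3600 + 1200 − 240 + 30 − 2 = 2428.

2428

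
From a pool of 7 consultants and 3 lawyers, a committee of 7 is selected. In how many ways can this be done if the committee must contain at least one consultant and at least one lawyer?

Total 7-person selections from all 10: C(10,7) = 120.
Subtract selections that omit an entire group: no consultants → C(3,7) = 0; no lawyers → C(7,7) = 1.
Both groups omitted at once is impossible, so 120 − 1 = 119.

119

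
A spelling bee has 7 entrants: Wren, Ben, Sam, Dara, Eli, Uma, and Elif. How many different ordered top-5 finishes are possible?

There are 7 choices for 1st place, 6 for 2nd, and so on down to 3 for position 5.
That gives 7 × 6 × 5 × 4 × 3 = 2520.

2520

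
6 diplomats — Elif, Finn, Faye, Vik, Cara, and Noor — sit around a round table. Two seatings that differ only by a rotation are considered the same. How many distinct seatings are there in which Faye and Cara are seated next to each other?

48

Glue Faye and Cara into a block (2 internal orders). Seating 5 units around a circle gives (4)! arrangements.
So 2 × (4)! = 2 × 24 = 48.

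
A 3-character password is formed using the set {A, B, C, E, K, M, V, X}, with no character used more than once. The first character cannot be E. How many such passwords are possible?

The first character has 8−1 = 7 choices (anything except E).
The remaining 2 characters are filled from the other 7 symbols without repetition: 7 × 6 = 42.
Total: 7 × 42 = 294.

294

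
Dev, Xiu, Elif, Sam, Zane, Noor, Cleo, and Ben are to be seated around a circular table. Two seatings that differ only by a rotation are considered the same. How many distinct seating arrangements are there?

5040

Around a circle, 8 distinct people have 8!/8 = (7)! = 5040 rotationally distinct seatings.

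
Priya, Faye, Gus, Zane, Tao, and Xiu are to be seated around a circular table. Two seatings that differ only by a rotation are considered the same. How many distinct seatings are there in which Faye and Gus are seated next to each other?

Glue Faye and Gus into a block (2 internal orders). Seating 5 units around a circle gives (4)! arrangements.
So 2 × (4)! = 2 × 24 = 48.

48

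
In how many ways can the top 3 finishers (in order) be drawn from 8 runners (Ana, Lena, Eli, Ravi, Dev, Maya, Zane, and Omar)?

336

There are 8 choices for 1st place, 7 for 2nd, and 6 for 3rd.
That gives 8 × 7 × 6 = 336.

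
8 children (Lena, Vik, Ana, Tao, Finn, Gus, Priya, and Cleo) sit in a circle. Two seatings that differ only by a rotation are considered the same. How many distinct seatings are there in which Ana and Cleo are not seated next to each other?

3600

All circular seatings of 8 people number (7)! = 5040.
Seatings with Ana beside Cleo: treat them as a block with 2 internal orders, giving 2 × (6)! = 1440.
Subtracting, 5040 − 1440 = 3600.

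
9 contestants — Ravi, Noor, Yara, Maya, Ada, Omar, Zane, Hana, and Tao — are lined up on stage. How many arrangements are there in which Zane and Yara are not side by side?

Of the 9! = 362880 arrangements, those with Zane and Yara adjacent number 2 × 8! = 80640 (treat the pair as a block with 2 internal orders).
Complementary counting: 362880 − 80640 = 282240.

282240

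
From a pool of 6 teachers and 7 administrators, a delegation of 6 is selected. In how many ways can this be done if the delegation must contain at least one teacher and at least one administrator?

Unrestricted: C(13,6) = 1716 ways to pick any 6 of the 13.
Selections missing a whole group: no teachers → C(7,6) = 7; no administrators → C(6,6) = 1.
Both groups omitted at once is impossible, so 1716 − 8 = 1708.

1708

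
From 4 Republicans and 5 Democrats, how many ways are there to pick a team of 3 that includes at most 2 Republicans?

Split by how many Republicans are chosen (0 through 2).
Sum: C(4,0)·C(5,3) + C(4,1)·C(5,2) + C(4,2)·C(5,1) = 10 + 40 + 30 = 80.

80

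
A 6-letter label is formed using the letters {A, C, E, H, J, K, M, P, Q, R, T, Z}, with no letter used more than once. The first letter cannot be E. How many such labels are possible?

The first letter has 12−1 = 11 choices (anything except E).
The remaining 5 letters are filled from the other 11 symbols without repetition: 11 × 10 × 9 × 8 × 7 = 55440.
Total: 11 × 55440 = 609840.

609840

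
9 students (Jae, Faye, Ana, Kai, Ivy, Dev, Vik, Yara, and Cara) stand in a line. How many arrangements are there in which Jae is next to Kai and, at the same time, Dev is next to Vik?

20160

Treat {Jae,Kai} as one block (2 orders) and {Dev,Vik} as another (2 orders).
That leaves 7 units to arrange: 2 × 2 × 7! = 4 × 5040 = 20160.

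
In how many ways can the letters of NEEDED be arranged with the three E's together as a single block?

Treat the 3 copies of E as a single block. The multiset to arrange is then {EEE, D, D, N}, 4 items in all.
That gives (4)!/(2!) = 12 arrangements.

12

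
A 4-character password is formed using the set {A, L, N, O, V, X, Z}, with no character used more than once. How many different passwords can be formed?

840

With no repetition, fill the 4 characters in order: 7 choices, then 6, down to 4.
That product is 7 × 6 × 5 × 4 = 840.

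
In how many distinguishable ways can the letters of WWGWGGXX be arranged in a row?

560

WWGWGGXX has 8 letters with G appearing 3 times, W appearing 3 times, and X appearing twice.
So there are 8! / (3!·3!·2!) = 560 distinguishable arrangements.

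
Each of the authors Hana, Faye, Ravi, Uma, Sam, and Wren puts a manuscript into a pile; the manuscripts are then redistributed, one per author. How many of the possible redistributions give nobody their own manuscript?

265

This is the derangement count D_6: permutations of 6 items with no fixed point.
By inclusion–exclusion this is Σ_{j=0}^{6} (−1)^j C(6,j)·(6−j)!.
Computing: 720 − 720 + 360 − 120 + 30 − 6 + 1 = 265.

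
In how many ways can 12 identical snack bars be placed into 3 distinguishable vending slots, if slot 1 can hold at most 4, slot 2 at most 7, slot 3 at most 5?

15

Ignoring the caps, the number of non-negative solutions to x_1+…+x_3 = 12 is C(14,2) = 91.
Subtract solutions that violate a single cap (substitute x_i' = x_i − (cap_i+1)): x_1 ≥ 5 gives C(9,2) = 36; x_2 ≥ 8 gives C(6,2) = 15; x_3 ≥ 6 gives C(8,2) = 28. Together 79.
Add back pairs where two caps are both exceeded: 0 + 3 + 0 = 3.
By inclusion–exclusion the count is 91 − 79 + 3 = 15.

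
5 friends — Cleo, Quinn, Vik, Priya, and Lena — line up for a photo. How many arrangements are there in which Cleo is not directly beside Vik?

72

Of the 5! = 120 arrangements, those with Cleo and Vik adjacent number 2 × 4! = 48 (treat the pair as a block with 2 internal orders).
So 120 − 48 = 72 arrangements keep them apart.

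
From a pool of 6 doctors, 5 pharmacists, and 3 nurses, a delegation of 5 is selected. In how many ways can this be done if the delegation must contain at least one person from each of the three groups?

1365

Total 5-person selections from all 14: C(14,5) = 2002.
Selections missing a whole group: no doctors → C(8,5) = 56; no pharmacists → C(9,5) = 126; no nurses → C(11,5) = 462.
Add back selections omitting two groups (i.e. drawn from a single group): C(6,5) + C(5,5) + C(3,5) = 7.
By inclusion–exclusion: 2002 − 644 + 7 = 1365.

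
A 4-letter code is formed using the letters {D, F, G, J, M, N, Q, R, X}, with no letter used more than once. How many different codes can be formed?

Choose and order 4 of the 9 symbols: the first letter has 9 options, the next 8, then 7, 6.
That product is 9 × 8 × 7 × 6 = 3024.

3024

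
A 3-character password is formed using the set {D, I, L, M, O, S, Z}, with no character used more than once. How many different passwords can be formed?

210

With no repetition, fill the 3 characters in order: 7 choices, then 6, down to 5.
7 × 6 × 5 = 210.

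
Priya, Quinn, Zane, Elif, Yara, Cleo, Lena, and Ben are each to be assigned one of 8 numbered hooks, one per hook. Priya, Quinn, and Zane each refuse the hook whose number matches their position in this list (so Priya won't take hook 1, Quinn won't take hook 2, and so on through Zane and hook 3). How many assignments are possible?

Let Aᵢ (for i ∈ {1, 2, 3}) be the placements that put person i in their forbidden hook. Any j of these fix j positions, leaving (8−j)! ways to fill the rest, and there are C(3,j) ways to pick which j.
By inclusion–exclusion, the number of valid placements is Σ_{j=0}^{3} (−1)^j C(3,j)·(8−j)!.
Computing: 40320 − 15120 + 2160 − 120 = 27240.

27240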